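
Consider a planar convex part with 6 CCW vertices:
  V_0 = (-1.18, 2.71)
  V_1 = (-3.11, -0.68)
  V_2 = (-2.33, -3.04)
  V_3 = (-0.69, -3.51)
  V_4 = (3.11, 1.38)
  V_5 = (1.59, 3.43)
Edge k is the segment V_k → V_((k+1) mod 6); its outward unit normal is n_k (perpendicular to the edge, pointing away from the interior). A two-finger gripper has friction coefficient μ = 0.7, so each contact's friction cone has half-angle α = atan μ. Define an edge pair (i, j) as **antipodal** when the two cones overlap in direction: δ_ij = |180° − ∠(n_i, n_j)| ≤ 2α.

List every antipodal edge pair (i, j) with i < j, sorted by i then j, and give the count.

α = atan 0.7 = 34.99°;  2α = 69.98°
n_0 = (-0.8690, +0.4948)
n_1 = (-0.9495, -0.3138)
n_2 = (-0.2755, -0.9613)
n_3 = (+0.7896, -0.6136)
n_4 = (+0.8033, +0.5956)
n_5 = (-0.2516, +0.9678)
  (0,1): δ = 132.06°  ·
  (0,2): δ = 76.34°  ·
  (0,3): δ = 8.20°  ✓
  (0,4): δ = 66.21°  ✓
  (0,5): δ = 134.22°  ·
  (1,2): δ = 124.28°  ·
  (1,3): δ = 56.14°  ✓
  (1,4): δ = 18.27°  ✓
  (1,5): δ = 86.28°  ·
  (2,3): δ = 111.86°  ·
  (2,4): δ = 37.45°  ✓
  (2,5): δ = 30.56°  ✓
  (3,4): δ = 105.59°  ·
  (3,5): δ = 37.58°  ✓
  (4,5): δ = 111.99°  ·
antipodal pairs: 7

count = 7; pairs: (0,3), (0,4), (1,3), (1,4), (2,4), (2,5), (3,5)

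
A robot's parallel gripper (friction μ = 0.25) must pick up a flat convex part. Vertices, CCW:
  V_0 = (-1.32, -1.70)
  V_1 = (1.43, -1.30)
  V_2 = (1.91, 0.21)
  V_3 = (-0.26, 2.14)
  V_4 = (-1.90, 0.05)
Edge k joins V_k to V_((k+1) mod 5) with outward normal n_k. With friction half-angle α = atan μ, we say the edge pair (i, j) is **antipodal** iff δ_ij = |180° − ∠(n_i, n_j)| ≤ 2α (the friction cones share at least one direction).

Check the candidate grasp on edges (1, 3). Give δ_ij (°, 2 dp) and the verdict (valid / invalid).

δ = 20.49°, valid

α = atan 0.25 = 14.04°;  2α = 28.07°
edge 1: e_1 = (+0.48, +1.51);  n_1 = (+0.9530, -0.3029)
edge 3: e_3 = (-1.64, -2.09);  n_3 = (-0.7867, +0.6173)
∠(n_1, n_3) = 159.51°
δ = |180° − 159.51°| = 20.49°
20.49° ≤ 2α = 28.07°  →  valid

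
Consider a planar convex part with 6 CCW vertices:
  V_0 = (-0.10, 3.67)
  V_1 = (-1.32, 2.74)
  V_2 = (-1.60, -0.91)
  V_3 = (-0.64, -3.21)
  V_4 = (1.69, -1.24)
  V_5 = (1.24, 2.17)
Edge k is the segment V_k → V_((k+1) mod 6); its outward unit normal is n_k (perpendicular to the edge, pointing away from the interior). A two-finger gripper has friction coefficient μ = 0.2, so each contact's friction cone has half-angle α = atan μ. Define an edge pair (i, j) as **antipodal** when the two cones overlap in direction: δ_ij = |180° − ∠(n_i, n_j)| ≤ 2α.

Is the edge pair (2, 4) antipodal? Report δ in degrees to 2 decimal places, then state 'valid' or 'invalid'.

α = atan 0.2 = 11.31°;  2α = 22.62°
edge 2: e_2 = (+0.96, -2.30);  n_2 = (-0.9228, -0.3852)
edge 4: e_4 = (-0.45, +3.41);  n_4 = (+0.9914, +0.1308)
∠(n_2, n_4) = 164.86°
δ = |180° − 164.86°| = 15.14°
15.14° ≤ 2α = 22.62°  →  valid

δ = 15.14°, valid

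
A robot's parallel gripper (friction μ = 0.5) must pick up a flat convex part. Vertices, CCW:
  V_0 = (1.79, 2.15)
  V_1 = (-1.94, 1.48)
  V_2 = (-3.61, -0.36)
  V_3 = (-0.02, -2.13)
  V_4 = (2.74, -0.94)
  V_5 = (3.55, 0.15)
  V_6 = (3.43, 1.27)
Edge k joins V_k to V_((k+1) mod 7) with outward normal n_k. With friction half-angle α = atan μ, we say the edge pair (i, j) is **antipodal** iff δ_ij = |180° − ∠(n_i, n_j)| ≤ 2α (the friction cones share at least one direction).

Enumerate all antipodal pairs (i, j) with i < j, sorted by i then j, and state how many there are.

count = 8; pairs: (0,2), (0,3), (0,4), (1,3), (1,4), (1,5), (2,6), (3,6)

α = atan 0.5 = 26.57°;  2α = 53.13°
n_0 = (-0.1768, +0.9842)
n_1 = (-0.7405, +0.6721)
n_2 = (-0.4422, -0.8969)
n_3 = (+0.3959, -0.9183)
n_4 = (+0.8026, -0.5965)
n_5 = (+0.9943, +0.1065)
n_6 = (+0.4728, +0.8812)
  (0,1): δ = 142.41°  ·
  (0,2): δ = 36.43°  ✓
  (0,3): δ = 13.14°  ✓
  (0,4): δ = 43.20°  ✓
  (0,5): δ = 85.93°  ·
  (0,6): δ = 141.60°  ·
  (1,2): δ = 74.02°  ·
  (1,3): δ = 24.45°  ✓
  (1,4): δ = 5.61°  ✓
  (1,5): δ = 48.34°  ✓
  (1,6): δ = 104.01°  ·
  (2,3): δ = 130.43°  ·
  (2,4): δ = 100.37°  ·
  (2,5): δ = 57.64°  ·
  (2,6): δ = 1.97°  ✓
  (3,4): δ = 149.94°  ·
  (3,5): δ = 107.21°  ·
  (3,6): δ = 51.54°  ✓
  (4,5): δ = 137.27°  ·
  (4,6): δ = 81.60°  ·
  (5,6): δ = 124.33°  ·
antipodal pairs: 8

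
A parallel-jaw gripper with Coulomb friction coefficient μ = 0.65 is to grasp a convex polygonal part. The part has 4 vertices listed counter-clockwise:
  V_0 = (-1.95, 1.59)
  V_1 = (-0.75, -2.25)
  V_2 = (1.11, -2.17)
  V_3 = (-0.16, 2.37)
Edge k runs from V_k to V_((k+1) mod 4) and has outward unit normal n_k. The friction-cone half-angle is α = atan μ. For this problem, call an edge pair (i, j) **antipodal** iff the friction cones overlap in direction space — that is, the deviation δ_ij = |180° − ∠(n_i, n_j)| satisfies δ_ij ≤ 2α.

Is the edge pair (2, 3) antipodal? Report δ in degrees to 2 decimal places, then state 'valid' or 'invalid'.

α = atan 0.65 = 33.02°;  2α = 66.05°
edge 2: e_2 = (-1.27, +4.54);  n_2 = (+0.9630, +0.2694)
edge 3: e_3 = (-1.79, -0.78);  n_3 = (-0.3995, +0.9167)
∠(n_2, n_3) = 97.92°
δ = |180° − 97.92°| = 82.08°
82.08° > 2α = 66.05°  →  invalid

δ = 82.08°, invalid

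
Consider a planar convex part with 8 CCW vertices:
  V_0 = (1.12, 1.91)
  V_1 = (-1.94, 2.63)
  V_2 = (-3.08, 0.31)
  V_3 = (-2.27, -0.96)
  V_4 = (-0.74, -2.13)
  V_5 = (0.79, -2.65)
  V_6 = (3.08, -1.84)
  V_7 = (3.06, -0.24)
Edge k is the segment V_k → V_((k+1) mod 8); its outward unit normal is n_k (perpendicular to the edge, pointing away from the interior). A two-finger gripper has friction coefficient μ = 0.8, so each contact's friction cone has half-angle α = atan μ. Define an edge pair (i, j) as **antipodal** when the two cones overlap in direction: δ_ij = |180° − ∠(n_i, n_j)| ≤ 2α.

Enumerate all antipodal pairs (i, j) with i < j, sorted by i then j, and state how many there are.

count = 14; pairs: (0,2), (0,3), (0,4), (0,5), (1,5), (1,6), (1,7), (2,6), (2,7), (3,6), (3,7), (4,6), (4,7), (5,7)

α = atan 0.8 = 38.66°;  2α = 77.32°
n_0 = (+0.2290, +0.9734)
n_1 = (-0.8975, +0.4410)
n_2 = (-0.8431, -0.5377)
n_3 = (-0.6075, -0.7944)
n_4 = (-0.3218, -0.9468)
n_5 = (+0.3335, -0.9428)
n_6 = (+0.9999, +0.0125)
n_7 = (+0.7424, +0.6699)
  (0,1): δ = 102.93°  ·
  (0,2): δ = 44.23°  ✓
  (0,3): δ = 24.16°  ✓
  (0,4): δ = 5.53°  ✓
  (0,5): δ = 32.72°  ✓
  (0,6): δ = 103.96°  ·
  (0,7): δ = 145.30°  ·
  (1,2): δ = 121.30°  ·
  (1,3): δ = 101.24°  ·
  (1,4): δ = 82.60°  ·
  (1,5): δ = 44.35°  ✓
  (1,6): δ = 26.88°  ✓
  (1,7): δ = 68.23°  ✓
  (2,3): δ = 159.93°  ·
  (2,4): δ = 141.30°  ·
  (2,5): δ = 103.05°  ·
  (2,6): δ = 31.81°  ✓
  (2,7): δ = 9.53°  ✓
  (3,4): δ = 161.37°  ·
  (3,5): δ = 123.12°  ·
  (3,6): δ = 51.88°  ✓
  (3,7): δ = 10.53°  ✓
  (4,5): δ = 141.75°  ·
  (4,6): δ = 70.51°  ✓
  (4,7): δ = 29.17°  ✓
  (5,6): δ = 108.76°  ·
  (5,7): δ = 67.42°  ✓
  (6,7): δ = 138.66°  ·
antipodal pairs: 14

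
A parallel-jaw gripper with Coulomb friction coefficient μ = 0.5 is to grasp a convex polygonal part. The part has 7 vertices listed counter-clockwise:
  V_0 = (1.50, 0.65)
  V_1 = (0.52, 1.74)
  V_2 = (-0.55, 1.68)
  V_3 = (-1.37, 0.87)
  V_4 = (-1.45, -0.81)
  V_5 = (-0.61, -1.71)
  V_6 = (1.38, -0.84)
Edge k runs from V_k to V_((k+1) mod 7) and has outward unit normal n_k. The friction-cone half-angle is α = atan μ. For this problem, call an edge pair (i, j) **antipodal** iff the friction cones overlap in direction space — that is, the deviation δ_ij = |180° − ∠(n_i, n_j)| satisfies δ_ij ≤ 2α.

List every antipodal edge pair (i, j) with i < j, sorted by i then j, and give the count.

α = atan 0.5 = 26.57°;  2α = 53.13°
n_0 = (+0.7436, +0.6686)
n_1 = (-0.0560, +0.9984)
n_2 = (-0.7028, +0.7114)
n_3 = (-0.9989, +0.0476)
n_4 = (-0.7311, -0.6823)
n_5 = (+0.4006, -0.9163)
n_6 = (+0.9968, -0.0803)
  (0,1): δ = 128.75°  ·
  (0,2): δ = 87.31°  ·
  (0,3): δ = 44.68°  ✓
  (0,4): δ = 1.07°  ✓
  (0,5): δ = 71.66°  ·
  (0,6): δ = 133.44°  ·
  (1,2): δ = 138.56°  ·
  (1,3): δ = 95.94°  ·
  (1,4): δ = 50.18°  ✓
  (1,5): δ = 20.40°  ✓
  (1,6): δ = 82.19°  ·
  (2,3): δ = 137.37°  ·
  (2,4): δ = 91.62°  ·
  (2,5): δ = 21.03°  ✓
  (2,6): δ = 40.75°  ✓
  (3,4): δ = 134.25°  ·
  (3,5): δ = 63.66°  ·
  (3,6): δ = 1.88°  ✓
  (4,5): δ = 109.41°  ·
  (4,6): δ = 47.63°  ✓
  (5,6): δ = 118.22°  ·
antipodal pairs: 8

count = 8; pairs: (0,3), (0,4), (1,4), (1,5), (2,5), (2,6), (3,6), (4,6)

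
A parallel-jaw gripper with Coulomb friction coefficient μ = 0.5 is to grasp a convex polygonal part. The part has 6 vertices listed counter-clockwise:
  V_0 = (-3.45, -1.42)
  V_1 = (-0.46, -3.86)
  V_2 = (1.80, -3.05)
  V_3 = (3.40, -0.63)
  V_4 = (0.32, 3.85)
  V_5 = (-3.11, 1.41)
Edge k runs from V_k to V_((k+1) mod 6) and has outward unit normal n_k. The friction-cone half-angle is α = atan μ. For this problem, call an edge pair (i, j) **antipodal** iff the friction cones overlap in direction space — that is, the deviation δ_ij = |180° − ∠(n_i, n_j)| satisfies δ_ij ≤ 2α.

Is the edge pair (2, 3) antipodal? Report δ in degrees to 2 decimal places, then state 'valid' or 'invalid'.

α = atan 0.5 = 26.57°;  2α = 53.13°
edge 2: e_2 = (+1.60, +2.42);  n_2 = (+0.8342, -0.5515)
edge 3: e_3 = (-3.08, +4.48);  n_3 = (+0.8240, +0.5665)
∠(n_2, n_3) = 67.98°
δ = |180° − 67.98°| = 112.02°
112.02° > 2α = 53.13°  →  invalid

δ = 112.02°, invalid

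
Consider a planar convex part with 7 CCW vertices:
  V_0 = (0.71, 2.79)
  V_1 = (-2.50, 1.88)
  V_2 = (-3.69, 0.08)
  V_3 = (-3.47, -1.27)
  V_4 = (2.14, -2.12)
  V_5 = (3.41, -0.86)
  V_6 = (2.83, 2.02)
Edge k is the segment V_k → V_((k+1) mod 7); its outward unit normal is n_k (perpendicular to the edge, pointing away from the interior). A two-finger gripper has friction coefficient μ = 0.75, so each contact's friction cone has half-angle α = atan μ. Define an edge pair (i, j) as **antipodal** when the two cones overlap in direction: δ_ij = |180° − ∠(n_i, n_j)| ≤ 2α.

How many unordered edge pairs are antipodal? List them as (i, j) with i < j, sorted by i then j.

count = 11; pairs: (0,3), (0,4), (1,3), (1,4), (1,5), (2,4), (2,5), (2,6), (3,5), (3,6), (4,6)

α = atan 0.75 = 36.87°;  2α = 73.74°
n_0 = (-0.2727, +0.9621)
n_1 = (-0.8342, +0.5515)
n_2 = (-0.9870, -0.1608)
n_3 = (-0.1498, -0.9887)
n_4 = (+0.7043, -0.7099)
n_5 = (+0.9803, +0.1974)
n_6 = (+0.3414, +0.9399)
  (0,1): δ = 139.30°  ·
  (0,2): δ = 96.57°  ·
  (0,3): δ = 24.44°  ✓
  (0,4): δ = 28.95°  ✓
  (0,5): δ = 85.56°  ·
  (0,6): δ = 144.21°  ·
  (1,2): δ = 137.28°  ·
  (1,3): δ = 65.15°  ✓
  (1,4): δ = 11.76°  ✓
  (1,5): δ = 44.86°  ✓
  (1,6): δ = 103.51°  ·
  (2,3): δ = 107.87°  ·
  (2,4): δ = 54.48°  ✓
  (2,5): δ = 2.13°  ✓
  (2,6): δ = 60.78°  ✓
  (3,4): δ = 126.61°  ·
  (3,5): δ = 70.00°  ✓
  (3,6): δ = 11.35°  ✓
  (4,5): δ = 123.39°  ·
  (4,6): δ = 64.73°  ✓
  (5,6): δ = 121.35°  ·
antipodal pairs: 11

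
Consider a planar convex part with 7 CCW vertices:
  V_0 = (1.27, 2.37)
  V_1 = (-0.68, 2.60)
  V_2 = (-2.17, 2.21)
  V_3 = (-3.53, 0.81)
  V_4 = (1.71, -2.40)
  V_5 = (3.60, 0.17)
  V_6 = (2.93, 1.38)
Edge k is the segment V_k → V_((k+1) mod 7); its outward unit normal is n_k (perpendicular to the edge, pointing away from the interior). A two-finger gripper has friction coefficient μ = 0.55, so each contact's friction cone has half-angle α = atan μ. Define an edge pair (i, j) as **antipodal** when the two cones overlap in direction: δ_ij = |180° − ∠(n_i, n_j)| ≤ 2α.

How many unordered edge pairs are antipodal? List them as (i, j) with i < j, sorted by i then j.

α = atan 0.55 = 28.81°;  2α = 57.62°
n_0 = (+0.1171, +0.9931)
n_1 = (-0.2532, +0.9674)
n_2 = (-0.7173, +0.6968)
n_3 = (-0.5224, -0.8527)
n_4 = (+0.8056, -0.5925)
n_5 = (+0.8748, +0.4844)
n_6 = (+0.5122, +0.8589)
  (0,1): δ = 158.61°  ·
  (0,2): δ = 127.44°  ·
  (0,3): δ = 24.76°  ✓
  (0,4): δ = 60.40°  ·
  (0,5): δ = 125.70°  ·
  (0,6): δ = 155.92°  ·
  (1,2): δ = 148.84°  ·
  (1,3): δ = 46.16°  ✓
  (1,4): δ = 39.00°  ✓
  (1,5): δ = 104.31°  ·
  (1,6): δ = 134.52°  ·
  (2,3): δ = 77.32°  ·
  (2,4): δ = 7.84°  ✓
  (2,5): δ = 73.14°  ·
  (2,6): δ = 103.36°  ·
  (3,4): δ = 94.84°  ·
  (3,5): δ = 29.53°  ✓
  (3,6): δ = 0.68°  ✓
  (4,5): δ = 114.69°  ·
  (4,6): δ = 84.48°  ·
  (5,6): δ = 149.79°  ·
antipodal pairs: 6

count = 6; pairs: (0,3), (1,3), (1,4), (2,4), (3,5), (3,6)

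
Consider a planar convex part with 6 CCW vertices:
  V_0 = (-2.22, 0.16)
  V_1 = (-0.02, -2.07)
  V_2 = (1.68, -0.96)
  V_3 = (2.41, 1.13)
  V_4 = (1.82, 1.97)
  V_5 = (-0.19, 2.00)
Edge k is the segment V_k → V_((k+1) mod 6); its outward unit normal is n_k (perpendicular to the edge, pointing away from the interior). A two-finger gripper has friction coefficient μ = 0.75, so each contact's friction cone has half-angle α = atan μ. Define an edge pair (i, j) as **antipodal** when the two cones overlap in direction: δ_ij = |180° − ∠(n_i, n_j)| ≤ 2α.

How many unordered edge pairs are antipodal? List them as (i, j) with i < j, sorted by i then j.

count = 7; pairs: (0,2), (0,3), (0,4), (1,4), (1,5), (2,4), (2,5)

α = atan 0.75 = 36.87°;  2α = 73.74°
n_0 = (-0.7119, -0.7023)
n_1 = (+0.5467, -0.8373)
n_2 = (+0.9441, -0.3297)
n_3 = (+0.8183, +0.5748)
n_4 = (+0.0149, +0.9999)
n_5 = (-0.6716, +0.7409)
  (0,1): δ = 101.47°  ·
  (0,2): δ = 63.87°  ✓
  (0,3): δ = 9.53°  ✓
  (0,4): δ = 44.53°  ✓
  (0,5): δ = 87.58°  ·
  (1,2): δ = 142.40°  ·
  (1,3): δ = 88.06°  ·
  (1,4): δ = 34.00°  ✓
  (1,5): δ = 9.05°  ✓
  (2,3): δ = 125.66°  ·
  (2,4): δ = 71.60°  ✓
  (2,5): δ = 28.56°  ✓
  (3,4): δ = 125.94°  ·
  (3,5): δ = 82.89°  ·
  (4,5): δ = 136.96°  ·
antipodal pairs: 7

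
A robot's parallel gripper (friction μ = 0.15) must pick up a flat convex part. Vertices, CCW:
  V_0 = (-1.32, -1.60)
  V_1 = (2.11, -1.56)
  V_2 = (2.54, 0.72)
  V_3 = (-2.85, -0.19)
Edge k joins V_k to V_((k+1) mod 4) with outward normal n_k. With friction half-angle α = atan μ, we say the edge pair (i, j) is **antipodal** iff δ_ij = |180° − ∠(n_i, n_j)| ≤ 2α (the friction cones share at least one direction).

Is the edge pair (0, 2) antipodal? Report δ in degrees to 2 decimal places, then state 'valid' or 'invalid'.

α = atan 0.15 = 8.53°;  2α = 17.06°
edge 0: e_0 = (+3.43, +0.04);  n_0 = (+0.0117, -0.9999)
edge 2: e_2 = (-5.39, -0.91);  n_2 = (-0.1665, +0.9860)
∠(n_0, n_2) = 171.09°
δ = |180° − 171.09°| = 8.91°
8.91° ≤ 2α = 17.06°  →  valid

δ = 8.91°, valid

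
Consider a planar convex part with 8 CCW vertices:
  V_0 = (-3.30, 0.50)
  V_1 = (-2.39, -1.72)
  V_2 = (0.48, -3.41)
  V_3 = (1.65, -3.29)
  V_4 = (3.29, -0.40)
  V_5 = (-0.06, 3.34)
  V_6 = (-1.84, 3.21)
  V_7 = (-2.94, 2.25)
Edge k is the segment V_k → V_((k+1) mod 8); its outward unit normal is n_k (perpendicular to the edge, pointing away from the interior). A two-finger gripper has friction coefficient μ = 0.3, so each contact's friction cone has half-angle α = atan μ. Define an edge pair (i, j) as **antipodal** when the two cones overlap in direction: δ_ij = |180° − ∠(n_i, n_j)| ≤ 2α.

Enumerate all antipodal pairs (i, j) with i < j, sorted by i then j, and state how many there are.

α = atan 0.3 = 16.70°;  2α = 33.40°
n_0 = (-0.9253, -0.3793)
n_1 = (-0.5074, -0.8617)
n_2 = (+0.1020, -0.9948)
n_3 = (+0.8697, -0.4935)
n_4 = (+0.7449, +0.6672)
n_5 = (-0.0728, +0.9973)
n_6 = (-0.6575, +0.7534)
n_7 = (-0.9795, +0.2015)
  (0,1): δ = 142.78°  ·
  (0,2): δ = 106.43°  ·
  (0,3): δ = 51.86°  ·
  (0,4): δ = 19.56°  ✓
  (0,5): δ = 71.89°  ·
  (0,6): δ = 108.82°  ·
  (0,7): δ = 146.09°  ·
  (1,2): δ = 143.65°  ·
  (1,3): δ = 89.08°  ·
  (1,4): δ = 17.66°  ✓
  (1,5): δ = 34.67°  ·
  (1,6): δ = 71.60°  ·
  (1,7): δ = 108.87°  ·
  (2,3): δ = 125.43°  ·
  (2,4): δ = 54.00°  ·
  (2,5): δ = 1.68°  ✓
  (2,6): δ = 35.26°  ·
  (2,7): δ = 72.52°  ·
  (3,4): δ = 108.57°  ·
  (3,5): δ = 56.25°  ·
  (3,6): δ = 19.31°  ✓
  (3,7): δ = 17.95°  ✓
  (4,5): δ = 127.67°  ·
  (4,6): δ = 90.74°  ·
  (4,7): δ = 53.48°  ·
  (5,6): δ = 143.07°  ·
  (5,7): δ = 105.80°  ·
  (6,7): δ = 142.74°  ·
antipodal pairs: 5

count = 5; pairs: (0,4), (1,4), (2,5), (3,6), (3,7)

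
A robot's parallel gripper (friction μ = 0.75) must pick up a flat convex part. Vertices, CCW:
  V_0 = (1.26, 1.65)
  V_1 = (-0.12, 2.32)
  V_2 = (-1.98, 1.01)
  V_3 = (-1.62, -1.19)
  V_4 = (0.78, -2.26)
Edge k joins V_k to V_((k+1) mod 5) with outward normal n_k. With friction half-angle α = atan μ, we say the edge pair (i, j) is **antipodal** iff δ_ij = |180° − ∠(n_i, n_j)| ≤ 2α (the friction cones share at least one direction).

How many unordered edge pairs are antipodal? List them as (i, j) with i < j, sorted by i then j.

α = atan 0.75 = 36.87°;  2α = 73.74°
n_0 = (+0.4368, +0.8996)
n_1 = (-0.5758, +0.8176)
n_2 = (-0.9869, -0.1615)
n_3 = (-0.4072, -0.9133)
n_4 = (+0.9925, -0.1218)
  (0,1): δ = 118.95°  ·
  (0,2): δ = 54.81°  ✓
  (0,3): δ = 1.87°  ✓
  (0,4): δ = 108.90°  ·
  (1,2): δ = 115.86°  ·
  (1,3): δ = 59.19°  ✓
  (1,4): δ = 47.84°  ✓
  (2,3): δ = 123.32°  ·
  (2,4): δ = 16.29°  ✓
  (3,4): δ = 72.97°  ✓
antipodal pairs: 6

count = 6; pairs: (0,2), (0,3), (1,3), (1,4), (2,4), (3,4)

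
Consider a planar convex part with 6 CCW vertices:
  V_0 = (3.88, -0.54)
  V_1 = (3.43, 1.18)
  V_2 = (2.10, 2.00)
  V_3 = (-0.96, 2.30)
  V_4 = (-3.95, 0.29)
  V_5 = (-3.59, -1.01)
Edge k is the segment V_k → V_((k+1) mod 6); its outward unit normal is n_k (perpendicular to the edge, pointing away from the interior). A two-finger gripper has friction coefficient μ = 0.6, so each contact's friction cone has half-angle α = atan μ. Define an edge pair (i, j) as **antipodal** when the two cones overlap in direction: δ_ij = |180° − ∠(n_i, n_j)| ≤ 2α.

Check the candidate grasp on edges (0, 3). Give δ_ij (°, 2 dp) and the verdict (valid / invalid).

δ = 70.75°, invalid

α = atan 0.6 = 30.96°;  2α = 61.93°
edge 0: e_0 = (-0.45, +1.72);  n_0 = (+0.9674, +0.2531)
edge 3: e_3 = (-2.99, -2.01);  n_3 = (-0.5579, +0.8299)
∠(n_0, n_3) = 109.25°
δ = |180° − 109.25°| = 70.75°
70.75° > 2α = 61.93°  →  invalid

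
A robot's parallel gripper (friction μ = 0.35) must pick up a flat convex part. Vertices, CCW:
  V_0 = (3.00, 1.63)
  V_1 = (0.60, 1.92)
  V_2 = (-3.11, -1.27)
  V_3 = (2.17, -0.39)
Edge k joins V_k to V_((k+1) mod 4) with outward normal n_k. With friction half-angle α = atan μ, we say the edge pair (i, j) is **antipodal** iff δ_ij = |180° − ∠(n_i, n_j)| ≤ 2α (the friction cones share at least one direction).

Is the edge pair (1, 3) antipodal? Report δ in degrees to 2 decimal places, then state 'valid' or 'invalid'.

α = atan 0.35 = 19.29°;  2α = 38.58°
edge 1: e_1 = (-3.71, -3.19);  n_1 = (-0.6520, +0.7582)
edge 3: e_3 = (+0.83, +2.02);  n_3 = (+0.9250, -0.3801)
∠(n_1, n_3) = 153.03°
δ = |180° − 153.03°| = 26.97°
26.97° ≤ 2α = 38.58°  →  valid

δ = 26.97°, valid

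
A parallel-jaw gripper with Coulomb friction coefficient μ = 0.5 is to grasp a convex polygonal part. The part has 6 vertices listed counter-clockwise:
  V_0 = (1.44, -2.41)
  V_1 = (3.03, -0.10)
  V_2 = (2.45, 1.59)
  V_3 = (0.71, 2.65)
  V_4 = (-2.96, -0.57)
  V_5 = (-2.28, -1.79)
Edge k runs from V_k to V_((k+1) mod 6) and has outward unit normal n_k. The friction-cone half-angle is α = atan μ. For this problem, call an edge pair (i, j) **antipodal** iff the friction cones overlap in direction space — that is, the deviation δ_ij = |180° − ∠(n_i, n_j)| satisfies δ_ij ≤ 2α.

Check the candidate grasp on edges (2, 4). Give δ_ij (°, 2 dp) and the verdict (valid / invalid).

δ = 29.52°, valid

α = atan 0.5 = 26.57°;  2α = 53.13°
edge 2: e_2 = (-1.74, +1.06);  n_2 = (+0.5203, +0.8540)
edge 4: e_4 = (+0.68, -1.22);  n_4 = (-0.8735, -0.4869)
∠(n_2, n_4) = 150.48°
δ = |180° − 150.48°| = 29.52°
29.52° ≤ 2α = 53.13°  →  valid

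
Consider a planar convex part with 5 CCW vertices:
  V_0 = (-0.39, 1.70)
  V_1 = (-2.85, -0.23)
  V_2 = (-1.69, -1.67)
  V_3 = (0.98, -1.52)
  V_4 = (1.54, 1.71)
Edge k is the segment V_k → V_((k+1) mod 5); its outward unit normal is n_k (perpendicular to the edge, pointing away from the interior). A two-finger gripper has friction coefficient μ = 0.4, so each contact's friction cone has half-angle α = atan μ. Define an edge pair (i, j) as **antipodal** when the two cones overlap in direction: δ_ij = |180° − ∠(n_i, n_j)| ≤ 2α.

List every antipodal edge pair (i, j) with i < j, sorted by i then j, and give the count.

α = atan 0.4 = 21.80°;  2α = 43.60°
n_0 = (-0.6173, +0.7868)
n_1 = (-0.7788, -0.6273)
n_2 = (+0.0561, -0.9984)
n_3 = (+0.9853, -0.1708)
n_4 = (-0.0052, +1.0000)
  (0,1): δ = 89.26°  ·
  (0,2): δ = 34.90°  ✓
  (0,3): δ = 42.05°  ✓
  (0,4): δ = 142.18°  ·
  (1,2): δ = 125.64°  ·
  (1,3): δ = 48.69°  ·
  (1,4): δ = 51.44°  ·
  (2,3): δ = 103.05°  ·
  (2,4): δ = 2.92°  ✓
  (3,4): δ = 79.87°  ·
antipodal pairs: 3

count = 3; pairs: (0,2), (0,3), (2,4)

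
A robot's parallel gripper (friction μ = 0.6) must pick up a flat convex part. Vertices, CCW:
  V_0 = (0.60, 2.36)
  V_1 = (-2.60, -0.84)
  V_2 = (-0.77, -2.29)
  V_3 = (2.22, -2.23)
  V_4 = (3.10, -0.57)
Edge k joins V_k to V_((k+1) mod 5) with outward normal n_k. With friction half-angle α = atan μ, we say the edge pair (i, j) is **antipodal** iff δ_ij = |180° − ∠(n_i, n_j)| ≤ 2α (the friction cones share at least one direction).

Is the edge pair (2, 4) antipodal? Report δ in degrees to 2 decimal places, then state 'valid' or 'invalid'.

α = atan 0.6 = 30.96°;  2α = 61.93°
edge 2: e_2 = (+2.99, +0.06);  n_2 = (+0.0201, -0.9998)
edge 4: e_4 = (-2.50, +2.93);  n_4 = (+0.7607, +0.6491)
∠(n_2, n_4) = 129.32°
δ = |180° − 129.32°| = 50.68°
50.68° ≤ 2α = 61.93°  →  valid

δ = 50.68°, valid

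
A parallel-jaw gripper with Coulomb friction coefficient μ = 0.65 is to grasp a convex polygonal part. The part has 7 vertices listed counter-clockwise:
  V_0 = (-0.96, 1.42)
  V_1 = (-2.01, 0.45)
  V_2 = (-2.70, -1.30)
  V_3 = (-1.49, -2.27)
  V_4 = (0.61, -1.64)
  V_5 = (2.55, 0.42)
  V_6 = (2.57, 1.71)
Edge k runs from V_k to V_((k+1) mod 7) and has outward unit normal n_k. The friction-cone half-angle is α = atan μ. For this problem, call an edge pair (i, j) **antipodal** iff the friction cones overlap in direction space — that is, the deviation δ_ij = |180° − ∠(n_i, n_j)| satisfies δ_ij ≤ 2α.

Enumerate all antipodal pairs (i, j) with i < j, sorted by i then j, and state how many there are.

α = atan 0.65 = 33.02°;  2α = 66.05°
n_0 = (-0.6786, +0.7345)
n_1 = (-0.9303, +0.3668)
n_2 = (-0.6255, -0.7802)
n_3 = (+0.2873, -0.9578)
n_4 = (+0.7280, -0.6856)
n_5 = (+0.9999, -0.0155)
n_6 = (-0.0819, +0.9966)
  (0,1): δ = 154.25°  ·
  (0,2): δ = 81.45°  ·
  (0,3): δ = 26.03°  ✓
  (0,4): δ = 3.99°  ✓
  (0,5): δ = 46.38°  ✓
  (0,6): δ = 141.96°  ·
  (1,2): δ = 107.20°  ·
  (1,3): δ = 51.78°  ✓
  (1,4): δ = 21.76°  ✓
  (1,5): δ = 20.63°  ✓
  (1,6): δ = 116.22°  ·
  (2,3): δ = 124.58°  ·
  (2,4): δ = 94.56°  ·
  (2,5): δ = 52.17°  ✓
  (2,6): δ = 43.41°  ✓
  (3,4): δ = 149.98°  ·
  (3,5): δ = 107.59°  ·
  (3,6): δ = 12.00°  ✓
  (4,5): δ = 137.61°  ·
  (4,6): δ = 42.02°  ✓
  (5,6): δ = 84.42°  ·
antipodal pairs: 10

count = 10; pairs: (0,3), (0,4), (0,5), (1,3), (1,4), (1,5), (2,5), (2,6), (3,6), (4,6)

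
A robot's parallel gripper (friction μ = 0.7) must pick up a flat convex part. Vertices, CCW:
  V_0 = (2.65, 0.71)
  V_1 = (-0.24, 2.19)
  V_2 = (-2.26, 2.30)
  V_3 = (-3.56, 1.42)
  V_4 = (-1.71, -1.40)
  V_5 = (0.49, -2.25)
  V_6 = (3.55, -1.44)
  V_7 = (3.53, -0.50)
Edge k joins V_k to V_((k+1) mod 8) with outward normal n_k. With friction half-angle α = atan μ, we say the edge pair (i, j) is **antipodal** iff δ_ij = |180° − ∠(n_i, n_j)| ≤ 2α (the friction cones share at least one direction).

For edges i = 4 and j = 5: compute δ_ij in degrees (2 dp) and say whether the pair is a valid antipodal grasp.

δ = 144.05°, invalid

α = atan 0.7 = 34.99°;  2α = 69.98°
edge 4: e_4 = (+2.20, -0.85);  n_4 = (-0.3604, -0.9328)
edge 5: e_5 = (+3.06, +0.81);  n_5 = (+0.2559, -0.9667)
∠(n_4, n_5) = 35.95°
δ = |180° − 35.95°| = 144.05°
144.05° > 2α = 69.98°  →  invalid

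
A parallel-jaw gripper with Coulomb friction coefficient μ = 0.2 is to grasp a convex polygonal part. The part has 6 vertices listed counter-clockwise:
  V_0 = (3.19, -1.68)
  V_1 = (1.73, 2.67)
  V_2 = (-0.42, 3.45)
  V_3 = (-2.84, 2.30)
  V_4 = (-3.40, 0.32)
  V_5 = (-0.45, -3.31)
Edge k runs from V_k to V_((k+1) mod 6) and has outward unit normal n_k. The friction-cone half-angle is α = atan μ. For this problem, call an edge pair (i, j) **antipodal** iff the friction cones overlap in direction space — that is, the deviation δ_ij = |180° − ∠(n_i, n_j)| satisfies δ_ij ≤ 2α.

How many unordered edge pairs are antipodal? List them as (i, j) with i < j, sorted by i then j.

α = atan 0.2 = 11.31°;  2α = 22.62°
n_0 = (+0.9480, +0.3182)
n_1 = (+0.3410, +0.9400)
n_2 = (-0.4292, +0.9032)
n_3 = (-0.9623, +0.2722)
n_4 = (-0.7760, -0.6307)
n_5 = (+0.4087, -0.9127)
  (0,1): δ = 128.49°  ·
  (0,2): δ = 83.14°  ·
  (0,3): δ = 34.35°  ·
  (0,4): δ = 20.55°  ✓
  (0,5): δ = 95.57°  ·
  (1,2): δ = 134.64°  ·
  (1,3): δ = 85.85°  ·
  (1,4): δ = 30.96°  ·
  (1,5): δ = 44.06°  ·
  (2,3): δ = 131.21°  ·
  (2,4): δ = 76.32°  ·
  (2,5): δ = 1.29°  ✓
  (3,4): δ = 125.11°  ·
  (3,5): δ = 50.08°  ·
  (4,5): δ = 104.98°  ·
antipodal pairs: 2

count = 2; pairs: (0,4), (2,5)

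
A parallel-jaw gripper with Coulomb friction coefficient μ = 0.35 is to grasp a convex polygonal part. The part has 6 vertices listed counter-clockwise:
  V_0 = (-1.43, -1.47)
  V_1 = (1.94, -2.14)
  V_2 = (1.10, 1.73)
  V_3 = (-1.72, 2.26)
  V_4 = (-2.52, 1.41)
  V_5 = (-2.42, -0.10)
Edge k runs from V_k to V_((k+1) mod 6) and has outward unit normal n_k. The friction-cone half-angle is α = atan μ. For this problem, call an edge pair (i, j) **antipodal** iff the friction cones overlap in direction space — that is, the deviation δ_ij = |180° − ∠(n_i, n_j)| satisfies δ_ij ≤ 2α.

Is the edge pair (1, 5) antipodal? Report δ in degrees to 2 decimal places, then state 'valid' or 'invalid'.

δ = 23.61°, valid

α = atan 0.35 = 19.29°;  2α = 38.58°
edge 1: e_1 = (-0.84, +3.87);  n_1 = (+0.9772, +0.2121)
edge 5: e_5 = (+0.99, -1.37);  n_5 = (-0.8105, -0.5857)
∠(n_1, n_5) = 156.39°
δ = |180° − 156.39°| = 23.61°
23.61° ≤ 2α = 38.58°  →  valid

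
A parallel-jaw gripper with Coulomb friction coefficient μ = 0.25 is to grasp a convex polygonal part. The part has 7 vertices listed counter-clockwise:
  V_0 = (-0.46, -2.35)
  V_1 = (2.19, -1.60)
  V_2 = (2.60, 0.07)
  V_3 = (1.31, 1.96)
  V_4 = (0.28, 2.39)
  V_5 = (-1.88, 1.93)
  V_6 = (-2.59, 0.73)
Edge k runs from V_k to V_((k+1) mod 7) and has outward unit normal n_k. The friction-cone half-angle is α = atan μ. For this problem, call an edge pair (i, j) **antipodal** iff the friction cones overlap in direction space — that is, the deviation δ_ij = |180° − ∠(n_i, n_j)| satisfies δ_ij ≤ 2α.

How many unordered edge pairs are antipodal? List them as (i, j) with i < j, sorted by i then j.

α = atan 0.25 = 14.04°;  2α = 28.07°
n_0 = (+0.2723, -0.9622)
n_1 = (+0.9712, -0.2384)
n_2 = (+0.8259, +0.5637)
n_3 = (+0.3853, +0.9228)
n_4 = (-0.2083, +0.9781)
n_5 = (-0.8606, +0.5092)
n_6 = (-0.8225, -0.5688)
  (0,1): δ = 119.60°  ·
  (0,2): δ = 71.49°  ·
  (0,3): δ = 38.46°  ·
  (0,4): δ = 3.78°  ✓
  (0,5): δ = 43.59°  ·
  (0,6): δ = 108.86°  ·
  (1,2): δ = 131.89°  ·
  (1,3): δ = 98.87°  ·
  (1,4): δ = 64.18°  ·
  (1,5): δ = 16.82°  ✓
  (1,6): δ = 48.46°  ·
  (2,3): δ = 146.97°  ·
  (2,4): δ = 112.29°  ·
  (2,5): δ = 64.93°  ·
  (2,6): δ = 0.35°  ✓
  (3,4): δ = 145.32°  ·
  (3,5): δ = 97.95°  ·
  (3,6): δ = 32.67°  ·
  (4,5): δ = 132.63°  ·
  (4,6): δ = 67.36°  ·
  (5,6): δ = 114.72°  ·
antipodal pairs: 3

count = 3; pairs: (0,4), (1,5), (2,6)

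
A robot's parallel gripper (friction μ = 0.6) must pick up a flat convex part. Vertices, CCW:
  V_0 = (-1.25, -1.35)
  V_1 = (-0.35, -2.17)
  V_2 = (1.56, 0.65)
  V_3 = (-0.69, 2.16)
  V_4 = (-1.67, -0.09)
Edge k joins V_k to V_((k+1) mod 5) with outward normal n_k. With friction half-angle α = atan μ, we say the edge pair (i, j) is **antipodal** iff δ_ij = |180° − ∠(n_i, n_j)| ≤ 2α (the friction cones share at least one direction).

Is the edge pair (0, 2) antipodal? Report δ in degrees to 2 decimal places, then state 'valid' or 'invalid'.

δ = 8.47°, valid

α = atan 0.6 = 30.96°;  2α = 61.93°
edge 0: e_0 = (+0.90, -0.82);  n_0 = (-0.6735, -0.7392)
edge 2: e_2 = (-2.25, +1.51);  n_2 = (+0.5573, +0.8303)
∠(n_0, n_2) = 171.53°
δ = |180° − 171.53°| = 8.47°
8.47° ≤ 2α = 61.93°  →  valid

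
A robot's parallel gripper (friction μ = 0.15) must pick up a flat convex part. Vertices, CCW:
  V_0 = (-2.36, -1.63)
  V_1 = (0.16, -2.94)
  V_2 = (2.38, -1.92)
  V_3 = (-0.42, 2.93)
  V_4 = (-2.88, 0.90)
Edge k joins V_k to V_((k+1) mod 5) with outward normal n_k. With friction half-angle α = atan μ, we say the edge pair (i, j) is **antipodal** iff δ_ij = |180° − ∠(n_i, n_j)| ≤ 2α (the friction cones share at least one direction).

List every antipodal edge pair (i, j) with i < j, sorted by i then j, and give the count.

α = atan 0.15 = 8.53°;  2α = 17.06°
n_0 = (-0.4612, -0.8873)
n_1 = (+0.4175, -0.9087)
n_2 = (+0.8660, +0.5000)
n_3 = (-0.6365, +0.7713)
n_4 = (-0.9795, -0.2013)
  (0,1): δ = 127.86°  ·
  (0,2): δ = 32.53°  ·
  (0,3): δ = 67.00°  ·
  (0,4): δ = 129.08°  ·
  (1,2): δ = 84.68°  ·
  (1,3): δ = 14.85°  ✓
  (1,4): δ = 76.94°  ·
  (2,3): δ = 80.47°  ·
  (2,4): δ = 18.38°  ·
  (3,4): δ = 117.92°  ·
antipodal pairs: 1

count = 1; pairs: (1,3)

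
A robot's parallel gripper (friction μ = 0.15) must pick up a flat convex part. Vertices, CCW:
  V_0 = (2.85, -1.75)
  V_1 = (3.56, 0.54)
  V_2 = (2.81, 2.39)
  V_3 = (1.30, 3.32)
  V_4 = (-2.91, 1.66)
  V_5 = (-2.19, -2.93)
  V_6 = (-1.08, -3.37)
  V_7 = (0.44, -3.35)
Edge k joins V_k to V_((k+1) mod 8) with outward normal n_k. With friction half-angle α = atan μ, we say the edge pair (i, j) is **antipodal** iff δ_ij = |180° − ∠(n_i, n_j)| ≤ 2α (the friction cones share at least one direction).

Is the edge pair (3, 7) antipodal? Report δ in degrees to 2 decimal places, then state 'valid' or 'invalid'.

δ = 12.06°, valid

α = atan 0.15 = 8.53°;  2α = 17.06°
edge 3: e_3 = (-4.21, -1.66);  n_3 = (-0.3668, +0.9303)
edge 7: e_7 = (+2.41, +1.60);  n_7 = (+0.5531, -0.8331)
∠(n_3, n_7) = 167.94°
δ = |180° − 167.94°| = 12.06°
12.06° ≤ 2α = 17.06°  →  valid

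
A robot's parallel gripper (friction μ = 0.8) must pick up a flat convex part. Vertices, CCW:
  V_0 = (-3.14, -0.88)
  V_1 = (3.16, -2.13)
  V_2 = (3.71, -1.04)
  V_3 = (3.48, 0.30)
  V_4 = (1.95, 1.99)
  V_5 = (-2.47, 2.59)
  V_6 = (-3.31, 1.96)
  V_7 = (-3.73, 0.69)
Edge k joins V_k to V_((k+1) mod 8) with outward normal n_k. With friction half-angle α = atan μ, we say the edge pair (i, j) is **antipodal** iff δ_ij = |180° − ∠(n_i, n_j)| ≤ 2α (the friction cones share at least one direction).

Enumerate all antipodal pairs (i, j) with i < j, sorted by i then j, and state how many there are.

α = atan 0.8 = 38.66°;  2α = 77.32°
n_0 = (-0.1946, -0.9809)
n_1 = (+0.8928, -0.4505)
n_2 = (+0.9856, +0.1692)
n_3 = (+0.7413, +0.6711)
n_4 = (+0.1345, +0.9909)
n_5 = (-0.6000, +0.8000)
n_6 = (-0.9494, +0.3140)
n_7 = (-0.9361, -0.3518)
  (0,1): δ = 105.55°  ·
  (0,2): δ = 69.04°  ✓
  (0,3): δ = 36.62°  ✓
  (0,4): δ = 3.49°  ✓
  (0,5): δ = 48.09°  ✓
  (0,6): δ = 82.92°  ·
  (0,7): δ = 121.82°  ·
  (1,2): δ = 143.49°  ·
  (1,3): δ = 111.07°  ·
  (1,4): δ = 70.96°  ✓
  (1,5): δ = 26.36°  ✓
  (1,6): δ = 8.48°  ✓
  (1,7): δ = 47.37°  ✓
  (2,3): δ = 147.58°  ·
  (2,4): δ = 107.47°  ·
  (2,5): δ = 62.87°  ✓
  (2,6): δ = 28.04°  ✓
  (2,7): δ = 10.86°  ✓
  (3,4): δ = 139.89°  ·
  (3,5): δ = 95.29°  ·
  (3,6): δ = 60.45°  ✓
  (3,7): δ = 21.56°  ✓
  (4,5): δ = 135.40°  ·
  (4,6): δ = 100.57°  ·
  (4,7): δ = 61.67°  ✓
  (5,6): δ = 145.17°  ·
  (5,7): δ = 106.27°  ·
  (6,7): δ = 141.10°  ·
antipodal pairs: 14

count = 14; pairs: (0,2), (0,3), (0,4), (0,5), (1,4), (1,5), (1,6), (1,7), (2,5), (2,6), (2,7), (3,6), (3,7), (4,7)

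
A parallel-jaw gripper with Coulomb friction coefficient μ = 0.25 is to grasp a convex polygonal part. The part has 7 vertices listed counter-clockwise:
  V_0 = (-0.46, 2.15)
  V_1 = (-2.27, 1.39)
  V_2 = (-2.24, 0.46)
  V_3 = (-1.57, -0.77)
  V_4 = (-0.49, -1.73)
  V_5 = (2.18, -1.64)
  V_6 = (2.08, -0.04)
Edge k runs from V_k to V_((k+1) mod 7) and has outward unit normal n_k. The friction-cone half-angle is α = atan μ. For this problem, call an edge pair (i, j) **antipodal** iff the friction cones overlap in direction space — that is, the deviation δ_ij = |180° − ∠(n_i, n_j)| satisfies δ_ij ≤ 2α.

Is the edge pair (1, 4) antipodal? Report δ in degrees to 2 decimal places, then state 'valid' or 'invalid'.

α = atan 0.25 = 14.04°;  2α = 28.07°
edge 1: e_1 = (+0.03, -0.93);  n_1 = (-0.9995, -0.0322)
edge 4: e_4 = (+2.67, +0.09);  n_4 = (+0.0337, -0.9994)
∠(n_1, n_4) = 90.08°
δ = |180° − 90.08°| = 89.92°
89.92° > 2α = 28.07°  →  invalid

δ = 89.92°, invalid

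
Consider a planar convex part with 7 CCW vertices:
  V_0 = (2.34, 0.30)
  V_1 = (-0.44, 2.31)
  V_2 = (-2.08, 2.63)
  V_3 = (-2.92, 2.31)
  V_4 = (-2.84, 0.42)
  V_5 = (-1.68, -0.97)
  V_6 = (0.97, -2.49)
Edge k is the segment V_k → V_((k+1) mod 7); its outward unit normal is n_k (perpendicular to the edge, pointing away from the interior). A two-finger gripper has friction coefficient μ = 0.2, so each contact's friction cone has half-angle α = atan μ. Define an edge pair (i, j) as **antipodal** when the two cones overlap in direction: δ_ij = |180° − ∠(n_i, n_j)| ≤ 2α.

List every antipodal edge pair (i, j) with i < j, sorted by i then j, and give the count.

count = 3; pairs: (0,4), (0,5), (1,5)

α = atan 0.2 = 11.31°;  2α = 22.62°
n_0 = (+0.5859, +0.8104)
n_1 = (+0.1915, +0.9815)
n_2 = (-0.3560, +0.9345)
n_3 = (-0.9991, -0.0423)
n_4 = (-0.7678, -0.6407)
n_5 = (-0.4975, -0.8674)
n_6 = (+0.8976, -0.4408)
  (0,1): δ = 155.17°  ·
  (0,2): δ = 123.28°  ·
  (0,3): δ = 51.71°  ·
  (0,4): δ = 14.29°  ✓
  (0,5): δ = 6.03°  ✓
  (0,6): δ = 99.71°  ·
  (1,2): δ = 148.10°  ·
  (1,3): δ = 76.54°  ·
  (1,4): δ = 39.11°  ·
  (1,5): δ = 18.80°  ✓
  (1,6): δ = 74.89°  ·
  (2,3): δ = 108.43°  ·
  (2,4): δ = 71.01°  ·
  (2,5): δ = 50.69°  ·
  (2,6): δ = 42.99°  ·
  (3,4): δ = 142.58°  ·
  (3,5): δ = 122.26°  ·
  (3,6): δ = 28.58°  ·
  (4,5): δ = 159.68°  ·
  (4,6): δ = 66.00°  ·
  (5,6): δ = 86.31°  ·
antipodal pairs: 3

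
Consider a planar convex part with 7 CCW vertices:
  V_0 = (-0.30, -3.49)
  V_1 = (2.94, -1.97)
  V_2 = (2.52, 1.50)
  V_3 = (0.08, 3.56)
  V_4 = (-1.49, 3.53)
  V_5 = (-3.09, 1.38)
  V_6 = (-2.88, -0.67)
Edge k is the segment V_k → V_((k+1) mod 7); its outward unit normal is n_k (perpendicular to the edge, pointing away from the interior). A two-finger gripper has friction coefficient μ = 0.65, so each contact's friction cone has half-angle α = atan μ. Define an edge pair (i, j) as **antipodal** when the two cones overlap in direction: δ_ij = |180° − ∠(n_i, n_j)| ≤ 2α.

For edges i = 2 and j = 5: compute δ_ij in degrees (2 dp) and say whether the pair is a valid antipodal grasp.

α = atan 0.65 = 33.02°;  2α = 66.05°
edge 2: e_2 = (-2.44, +2.06);  n_2 = (+0.6451, +0.7641)
edge 5: e_5 = (+0.21, -2.05);  n_5 = (-0.9948, -0.1019)
∠(n_2, n_5) = 136.02°
δ = |180° − 136.02°| = 43.98°
43.98° ≤ 2α = 66.05°  →  valid

δ = 43.98°, valid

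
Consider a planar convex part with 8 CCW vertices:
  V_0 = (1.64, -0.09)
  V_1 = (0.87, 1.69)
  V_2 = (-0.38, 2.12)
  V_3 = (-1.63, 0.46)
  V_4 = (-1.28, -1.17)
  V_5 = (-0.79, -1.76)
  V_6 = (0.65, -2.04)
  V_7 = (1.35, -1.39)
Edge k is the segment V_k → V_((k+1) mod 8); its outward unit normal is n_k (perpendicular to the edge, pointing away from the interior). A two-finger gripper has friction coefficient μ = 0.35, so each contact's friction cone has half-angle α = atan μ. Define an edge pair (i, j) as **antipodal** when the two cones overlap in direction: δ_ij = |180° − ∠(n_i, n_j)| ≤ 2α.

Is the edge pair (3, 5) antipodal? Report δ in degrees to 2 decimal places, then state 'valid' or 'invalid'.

α = atan 0.35 = 19.29°;  2α = 38.58°
edge 3: e_3 = (+0.35, -1.63);  n_3 = (-0.9777, -0.2099)
edge 5: e_5 = (+1.44, -0.28);  n_5 = (-0.1909, -0.9816)
∠(n_3, n_5) = 66.88°
δ = |180° − 66.88°| = 113.12°
113.12° > 2α = 38.58°  →  invalid

δ = 113.12°, invalid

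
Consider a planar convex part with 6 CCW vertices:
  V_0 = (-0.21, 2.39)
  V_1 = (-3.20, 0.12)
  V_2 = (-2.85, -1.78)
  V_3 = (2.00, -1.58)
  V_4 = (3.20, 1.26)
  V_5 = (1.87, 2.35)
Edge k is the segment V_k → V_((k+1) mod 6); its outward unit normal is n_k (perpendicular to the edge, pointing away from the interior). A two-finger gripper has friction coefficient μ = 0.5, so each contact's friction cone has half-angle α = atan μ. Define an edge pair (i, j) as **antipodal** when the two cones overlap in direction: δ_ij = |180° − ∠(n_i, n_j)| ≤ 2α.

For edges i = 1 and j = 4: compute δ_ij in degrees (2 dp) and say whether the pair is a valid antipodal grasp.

δ = 40.23°, valid

α = atan 0.5 = 26.57°;  2α = 53.13°
edge 1: e_1 = (+0.35, -1.90);  n_1 = (-0.9835, -0.1812)
edge 4: e_4 = (-1.33, +1.09);  n_4 = (+0.6339, +0.7734)
∠(n_1, n_4) = 139.77°
δ = |180° − 139.77°| = 40.23°
40.23° ≤ 2α = 53.13°  →  valid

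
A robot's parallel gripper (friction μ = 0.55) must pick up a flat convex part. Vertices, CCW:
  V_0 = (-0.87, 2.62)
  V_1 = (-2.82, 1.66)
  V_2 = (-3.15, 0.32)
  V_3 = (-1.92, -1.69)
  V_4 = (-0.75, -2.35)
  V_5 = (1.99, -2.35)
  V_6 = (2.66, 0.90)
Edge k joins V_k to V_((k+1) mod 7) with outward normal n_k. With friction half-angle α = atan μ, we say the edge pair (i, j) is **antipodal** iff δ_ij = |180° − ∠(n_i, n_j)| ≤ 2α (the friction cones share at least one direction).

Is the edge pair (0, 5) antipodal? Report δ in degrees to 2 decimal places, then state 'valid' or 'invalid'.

δ = 52.14°, valid

α = atan 0.55 = 28.81°;  2α = 57.62°
edge 0: e_0 = (-1.95, -0.96);  n_0 = (-0.4417, +0.8972)
edge 5: e_5 = (+0.67, +3.25);  n_5 = (+0.9794, -0.2019)
∠(n_0, n_5) = 127.86°
δ = |180° − 127.86°| = 52.14°
52.14° ≤ 2α = 57.62°  →  valid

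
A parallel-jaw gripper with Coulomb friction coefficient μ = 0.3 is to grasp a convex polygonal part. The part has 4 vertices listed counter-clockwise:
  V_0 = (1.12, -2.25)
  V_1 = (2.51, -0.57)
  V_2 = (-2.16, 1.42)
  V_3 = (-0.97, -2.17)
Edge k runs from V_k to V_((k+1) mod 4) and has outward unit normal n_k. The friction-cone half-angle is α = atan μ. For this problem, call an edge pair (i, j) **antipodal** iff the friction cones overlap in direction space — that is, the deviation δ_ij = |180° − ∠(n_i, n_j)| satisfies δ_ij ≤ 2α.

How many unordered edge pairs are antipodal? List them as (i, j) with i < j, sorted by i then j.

α = atan 0.3 = 16.70°;  2α = 33.40°
n_0 = (+0.7705, -0.6375)
n_1 = (+0.3920, +0.9200)
n_2 = (-0.9492, -0.3146)
n_3 = (-0.0382, -0.9993)
  (0,1): δ = 73.48°  ·
  (0,2): δ = 57.94°  ·
  (0,3): δ = 127.41°  ·
  (1,2): δ = 48.58°  ·
  (1,3): δ = 20.89°  ✓
  (2,3): δ = 110.53°  ·
antipodal pairs: 1

count = 1; pairs: (1,3)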